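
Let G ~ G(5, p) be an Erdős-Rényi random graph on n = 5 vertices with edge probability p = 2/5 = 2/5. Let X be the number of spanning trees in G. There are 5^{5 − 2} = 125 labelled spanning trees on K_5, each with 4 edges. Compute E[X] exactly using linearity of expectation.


K_5 has 5^{5 − 2} = 125 labelled spanning trees.
For each such spanning tree H, let X_H = 1 if all 4 edges of H are present in G. Then P[X_H = 1] = p^{4} = (2/5)^{4} = 16/625.
By linearity of expectation: E[X] = Σ_H E[X_H] = 125 · p^{4} = 125 · 16/625 = 16/5.
Numerically: E[X] ≈ 3.2.

E[X] = 125 · (2/5)^{4} = 16/5 ≈ 3.2.


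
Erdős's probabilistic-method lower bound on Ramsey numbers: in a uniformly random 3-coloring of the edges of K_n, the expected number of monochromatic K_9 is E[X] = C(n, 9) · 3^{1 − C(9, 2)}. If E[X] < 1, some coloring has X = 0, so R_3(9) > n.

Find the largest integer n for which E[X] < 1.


We need C(n, 9) · 3^{1 − 36} < 1, i.e. C(n, 9) < 3^{36 − 1} = 50031545098999707.
Check values of n near the boundary:
  n = 296: C(296, 9) = 42513789098994080; 42513789098994080 < 50031545098999707? YES
  n = 297: C(297, 9) = 43842345008337645; 43842345008337645 < 50031545098999707? YES
  n = 298: C(298, 9) = 45207677551849890; 45207677551849890 < 50031545098999707? YES
  n = 299: C(299, 9) = 46610674441390059; 46610674441390059 < 50031545098999707? YES
  n = 300: C(300, 9) = 48052241692154700; 48052241692154700 < 50031545098999707? YES
  n = 301: C(301, 9) = 49533303936090975; 49533303936090975 < 50031545098999707? YES
  n = 302: C(302, 9) = 51054804739588650; 51054804739588650 < 50031545098999707? NO
  n = 303: C(303, 9) = 52617706925494425; 52617706925494425 < 50031545098999707? NO
The largest n with C(n, 9) < 50031545098999707 is n = 301 (where E[X] = 16511101312030325/16677181699666569 ≈ 0.990041). Hence R_3(9) > 301, i.e. R_3(9) ≥ 302.

Largest n = 301; hence R_3(9) > 301.


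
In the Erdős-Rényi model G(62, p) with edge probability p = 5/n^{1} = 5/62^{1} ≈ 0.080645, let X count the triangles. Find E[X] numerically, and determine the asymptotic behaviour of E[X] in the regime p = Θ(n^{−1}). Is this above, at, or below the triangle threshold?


Number of potential triangles: C(62, 3) = 37820.
Each occurs with probability p³ ≈ (0.080645)³ ≈ 5.2448726e-04.
By linearity: E[X] = C(62, 3)·p³ ≈ 37820 · 5.2448726e-04 ≈ 19.83611.
Here α = 1, so p = 5/n is exactly at the triangle threshold p ~ 1/n. Asymptotically E[X] → c³/6 = 5³/6 = 125/6 ≈ 20.83333, a bounded constant. In this regime the triangle count is asymptotically Poisson(c³/6).

E[X] ≈ 19.83611; in regime p = Θ(1/n^{1}) E[X] stays bounded (at the triangle threshold p ~ 1/n).


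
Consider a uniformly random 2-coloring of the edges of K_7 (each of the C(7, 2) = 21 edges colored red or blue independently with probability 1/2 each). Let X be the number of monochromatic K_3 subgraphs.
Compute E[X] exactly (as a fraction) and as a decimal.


Let X = Σ_S X_S over the C(7, 3) = 35 subsets S of size 3, where X_S = 1 if the K_3 on S is monochromatic.
For a fixed S, the K_3 on S has C(3, 2) = 3 edges. P[all 3 edges red] = (1/2)^3, and likewise for blue, so P[monochromatic] = 2·(1/2)^3 = 2^{1 − 3} = 1/4.
Summing: E[X] = C(7, 3) · 2^{1 − 3} = 35 · 1/4 = 35/4.
Numerically: E[X] ≈ 8.75000.

E[X] = C(7,3)·2^(1−C(3,2)) = 35/4 ≈ 8.75000.


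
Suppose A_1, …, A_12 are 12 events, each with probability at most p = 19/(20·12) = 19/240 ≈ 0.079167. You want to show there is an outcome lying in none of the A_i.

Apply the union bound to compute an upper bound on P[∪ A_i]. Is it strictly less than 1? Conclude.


Union bound: P[∪_{i=1}^{12} A_i] ≤ Σ_i P[A_i] ≤ 12·p = 12·(19/240) = 19/20.
Numerically: 19/20 ≈ 0.950000.
Is 19/20 < 1? YES.
Since P[∪ A_i] ≤ 19/20 < 1, the complement has P[∩ A_i^c] ≥ 1 − 19/20 = 1/20 > 0, so some outcome avoids every A_i.

12·p = 19/20 ≈ 0.950000; existence CERTIFIED by the union bound.


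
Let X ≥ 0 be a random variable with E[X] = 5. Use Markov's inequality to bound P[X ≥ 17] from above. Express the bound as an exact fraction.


μ = E[X] = 5, a = 17.
Markov: P[X ≥ 17] ≤ μ/a = (5)/17 = 5/17.
Numerically: ≈ 0.29412.
(Since a = 17 > μ = 5.00000, the bound 5/17 is < 1 and informative.)

P[X ≥ 17] ≤ 5/17 ≈ 0.29412.


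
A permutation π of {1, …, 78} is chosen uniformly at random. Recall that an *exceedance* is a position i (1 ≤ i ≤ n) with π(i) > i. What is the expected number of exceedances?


Write X = Σ_{i=1}^{78} X_i, where X_i = 1_{π(i) > i}.
For each fixed i, π(i) is uniform over {1, …, 78} (marginal of a uniform permutation), so P[π(i) > i] = (n − i)/n. Summing: Σ_{i=1}^{78} (n − i)/n = (0 + 1 + … + 77)/78 = 78(78 − 1)/(2·78) = (78 − 1)/2.
Hence E[X] = Σ_{i=1}^{78} (78 − i)/78 = 77/2 ≈ 38.500000.

E[X] = 77/2 = 38.500000.


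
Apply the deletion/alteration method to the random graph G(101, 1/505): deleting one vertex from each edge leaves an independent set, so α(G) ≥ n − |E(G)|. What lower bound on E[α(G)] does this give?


E[|E(G)|] = C(101, 2)·p = 5050 · (1/505) = 10.
E[α(G)] ≥ n − E[|E(G)|] = 101 − 10 = 91.
Numerically: ≈ 91.000.
(This is only a lower bound; the true E[α(G)] may be larger.)

E[α(G)] ≥ 91 ≈ 91.000.


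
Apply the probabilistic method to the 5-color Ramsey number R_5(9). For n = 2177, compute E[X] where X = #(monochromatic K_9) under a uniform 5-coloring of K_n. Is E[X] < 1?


E[X] = C(2177, 9) · 5^{1 − 36} = 2976951400847999984172400 · 5^{−35} = 2976951400847999984172400/2910383045673370361328125.
As a reduced fraction: E[X] = 119078056033919999366896/116415321826934814453125 ≈ 1.02287.
Is E[X] < 1? NO.
Since E[X] ≥ 1, the first-moment bound is inconclusive at n = 2177; it does NOT by itself certify R_5(9) > 2177.

E[X] = 119078056033919999366896/116415321826934814453125 ≈ 1.02287; E[X] ≥ 1; first-moment method inconclusive here.


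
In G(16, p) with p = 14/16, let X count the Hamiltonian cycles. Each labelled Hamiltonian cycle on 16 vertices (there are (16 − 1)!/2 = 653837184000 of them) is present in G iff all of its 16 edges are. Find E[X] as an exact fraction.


K_16 has (16 − 1)!/2 = 653837184000 labelled Hamiltonian cycles.
For each such Hamiltonian cycle H, let X_H = 1 if all 16 edges of H are present in G. Then P[X_H = 1] = p^{16} = (7/8)^{16} = 33232930569601/281474976710656.
By linearity of expectation: E[X] = Σ_H E[X_H] = 653837184000 · p^{16} = 653837184000 · 33232930569601/281474976710656 = 21219654042671322112875/274877906944.
Numerically: E[X] ≈ 7.72e+10.

E[X] = 653837184000 · (7/8)^{16} = 21219654042671322112875/274877906944 ≈ 7.72e+10.


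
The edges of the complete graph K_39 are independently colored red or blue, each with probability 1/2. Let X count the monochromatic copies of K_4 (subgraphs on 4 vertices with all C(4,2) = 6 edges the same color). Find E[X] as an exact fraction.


Let X = Σ_S X_S over the C(39, 4) = 82251 subsets S of size 4, where X_S = 1 if the K_4 on S is monochromatic.
For a fixed S, the K_4 on S has C(4, 2) = 6 edges. P[all 6 edges red] = (1/2)^6, and likewise for blue, so P[monochromatic] = 2·(1/2)^6 = 2^{1 − 6} = 1/32.
By linearity of expectation: E[X] = C(39, 4) · 2^{1 − 6} = 82251 · 1/32 = 82251/32.
Numerically: E[X] ≈ 2570.343750.

E[X] = C(39,4)·2^(1−C(4,2)) = 82251/32 ≈ 2570.343750.


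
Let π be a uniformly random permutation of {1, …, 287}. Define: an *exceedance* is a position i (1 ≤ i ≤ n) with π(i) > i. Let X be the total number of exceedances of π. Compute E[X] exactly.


Write X = Σ_{i=1}^{287} X_i, where X_i = 1_{π(i) > i}.
For each fixed i, π(i) is uniform over {1, …, 287} (marginal of a uniform permutation), so P[π(i) > i] = (n − i)/n. Summing: Σ_{i=1}^{287} (n − i)/n = (0 + 1 + … + 286)/287 = 287(287 − 1)/(2·287) = (287 − 1)/2.
Hence E[X] = Σ_{i=1}^{287} (287 − i)/287 = 143 ≈ 143.000000.

E[X] = 143 = 143.000000.


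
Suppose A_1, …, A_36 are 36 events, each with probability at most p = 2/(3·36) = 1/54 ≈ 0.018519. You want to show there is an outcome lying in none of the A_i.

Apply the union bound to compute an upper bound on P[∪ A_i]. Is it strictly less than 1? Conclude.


Union bound: P[∪_{i=1}^{36} A_i] ≤ Σ_i P[A_i] ≤ 36·p = 36·(1/54) = 2/3.
Numerically: 2/3 ≈ 0.666667.
Is 2/3 < 1? YES.
Since P[∪ A_i] ≤ 2/3 < 1, the complement has P[∩ A_i^c] ≥ 1 − 2/3 = 1/3 > 0, so some outcome avoids every A_i.

36·p = 2/3 ≈ 0.666667; existence CERTIFIED by the union bound.


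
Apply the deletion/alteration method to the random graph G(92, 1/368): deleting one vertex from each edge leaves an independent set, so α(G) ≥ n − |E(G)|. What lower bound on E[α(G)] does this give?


E[|E(G)|] = C(92, 2)·p = 4186 · (1/368) = 91/8.
E[α(G)] ≥ n − E[|E(G)|] = 92 − 91/8 = 645/8.
Numerically: ≈ 80.62500.
(This is only a lower bound; the true E[α(G)] may be larger.)

E[α(G)] ≥ 645/8 ≈ 80.62500.


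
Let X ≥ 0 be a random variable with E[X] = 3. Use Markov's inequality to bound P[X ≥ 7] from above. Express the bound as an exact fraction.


μ = E[X] = 3, a = 7.
Markov: P[X ≥ 7] ≤ μ/a = (3)/7 = 3/7.
Numerically: ≈ 0.428571.
(Since a = 7 > μ = 3.000000, the bound 3/7 is < 1 and informative.)

P[X ≥ 7] ≤ 3/7 ≈ 0.428571.


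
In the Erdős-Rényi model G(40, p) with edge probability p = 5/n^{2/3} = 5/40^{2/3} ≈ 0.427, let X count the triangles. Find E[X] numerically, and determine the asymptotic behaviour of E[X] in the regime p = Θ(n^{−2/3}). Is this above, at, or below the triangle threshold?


Number of potential triangles: C(40, 3) = 9880.
Each occurs with probability p³ ≈ (0.427)³ ≈ 7.81250e-02.
By linearity: E[X] = C(40, 3)·p³ ≈ 9880 · 7.81250e-02 ≈ 771.875.
Since α = 2/3 < 1, p = c/n^{2/3} ≫ 1/n is above the triangle threshold p ~ 1/n. Asymptotically E[X] ~ (c³/6)·n^{3(1−α)} = (5³/6)·n^{1} → ∞; triangles are abundant w.h.p.

E[X] ≈ 771.875; in regime p = Θ(1/n^{2/3}) E[X] diverges (above the triangle threshold p ~ 1/n).


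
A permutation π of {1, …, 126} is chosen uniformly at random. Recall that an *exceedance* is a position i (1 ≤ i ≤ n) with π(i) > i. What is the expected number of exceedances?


Write X = Σ_{i=1}^{126} X_i, where X_i = 1_{π(i) > i}.
For each fixed i, π(i) is uniform over {1, …, 126} (marginal of a uniform permutation), so P[π(i) > i] = (n − i)/n. Summing: Σ_{i=1}^{126} (n − i)/n = (0 + 1 + … + 125)/126 = 126(126 − 1)/(2·126) = (126 − 1)/2.
Hence E[X] = Σ_{i=1}^{126} (126 − i)/126 = 125/2 ≈ 62.500000.

E[X] = 125/2 = 62.500000.


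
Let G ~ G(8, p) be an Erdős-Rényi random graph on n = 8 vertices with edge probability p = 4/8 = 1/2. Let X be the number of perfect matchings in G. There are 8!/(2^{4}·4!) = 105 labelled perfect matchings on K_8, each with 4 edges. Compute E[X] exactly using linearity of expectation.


K_8 has 8!/(2^{4}·4!) = 105 labelled perfect matchings.
For each such perfect matching H, let X_H = 1 if all 4 edges of H are present in G. Then P[X_H = 1] = p^{4} = (1/2)^{4} = 1/16.
By linearity of expectation: E[X] = Σ_H E[X_H] = 105 · p^{4} = 105 · 1/16 = 105/16.
Numerically: E[X] ≈ 6.56.

E[X] = 105 · (1/2)^{4} = 105/16 ≈ 6.56.


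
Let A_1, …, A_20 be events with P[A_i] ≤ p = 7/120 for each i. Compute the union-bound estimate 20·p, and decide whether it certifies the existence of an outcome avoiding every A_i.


Union bound: P[∪_{i=1}^{20} A_i] ≤ Σ_i P[A_i] ≤ 20·p = 20·(7/120) = 7/6.
Numerically: 7/6 ≈ 1.1666667.
Is 7/6 < 1? NO.
Since the bound 7/6 is ≥ 1, the union bound is uninformative here; it does NOT by itself certify existence.

20·p = 7/6 ≈ 1.1666667; existence NOT certified by the union bound.


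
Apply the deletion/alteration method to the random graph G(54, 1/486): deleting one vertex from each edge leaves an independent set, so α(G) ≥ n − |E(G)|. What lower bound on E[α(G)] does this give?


E[|E(G)|] = C(54, 2)·p = 1431 · (1/486) = 53/18.
E[α(G)] ≥ n − E[|E(G)|] = 54 − 53/18 = 919/18.
Numerically: ≈ 51.05556.
(This is only a lower bound; the true E[α(G)] may be larger.)

E[α(G)] ≥ 919/18 ≈ 51.05556.


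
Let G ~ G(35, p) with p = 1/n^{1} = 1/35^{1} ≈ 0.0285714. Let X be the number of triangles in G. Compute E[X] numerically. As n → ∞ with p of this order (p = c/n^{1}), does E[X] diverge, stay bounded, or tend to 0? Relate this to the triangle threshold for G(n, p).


Number of potential triangles: C(35, 3) = 6545.
Each occurs with probability p³ ≈ (0.0285714)³ ≈ 2.33236152e-05.
By linearity: E[X] = C(35, 3)·p³ ≈ 6545 · 2.33236152e-05 ≈ 0.152653.
Here α = 1, so p = 1/n is exactly at the triangle threshold p ~ 1/n. Asymptotically E[X] → c³/6 = 1³/6 = 1/6 ≈ 0.166667, a bounded constant. In this regime the triangle count is asymptotically Poisson(c³/6).

E[X] ≈ 0.152653; in regime p = Θ(1/n^{1}) E[X] stays bounded (at the triangle threshold p ~ 1/n).


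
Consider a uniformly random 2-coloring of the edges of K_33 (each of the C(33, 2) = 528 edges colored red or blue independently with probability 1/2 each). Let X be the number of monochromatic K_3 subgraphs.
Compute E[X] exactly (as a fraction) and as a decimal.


Let X = Σ_S X_S over the C(33, 3) = 5456 subsets S of size 3, where X_S = 1 if the K_3 on S is monochromatic.
For a fixed S, the K_3 on S has C(3, 2) = 3 edges. P[all 3 edges red] = (1/2)^3, and likewise for blue, so P[monochromatic] = 2·(1/2)^3 = 2^{1 − 3} = 1/4.
Summing: E[X] = C(33, 3) · 2^{1 − 3} = 5456 · 1/4 = 1364.
Numerically: E[X] ≈ 1364.0000.

E[X] = C(33,3)·2^(1−C(3,2)) = 1364 ≈ 1364.0000.


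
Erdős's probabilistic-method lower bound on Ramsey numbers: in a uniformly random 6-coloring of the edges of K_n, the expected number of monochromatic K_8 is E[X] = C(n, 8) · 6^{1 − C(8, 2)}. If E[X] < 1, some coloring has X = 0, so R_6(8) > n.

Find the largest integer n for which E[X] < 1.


We need C(n, 8) · 6^{1 − 28} < 1, i.e. C(n, 8) < 6^{28 − 1} = 1023490369077469249536.
Check values of n near the boundary:
  n = 1590: C(1590, 8) = 995397314198933813310; 995397314198933813310 < 1023490369077469249536? YES
  n = 1591: C(1591, 8) = 1000427749141189953870; 1000427749141189953870 < 1023490369077469249536? YES
  n = 1592: C(1592, 8) = 1005480414540892933435; 1005480414540892933435 < 1023490369077469249536? YES
  n = 1593: C(1593, 8) = 1010555394551193970323; 1010555394551193970323 < 1023490369077469249536? YES
  n = 1594: C(1594, 8) = 1015652773590544255167; 1015652773590544255167 < 1023490369077469249536? YES
  n = 1595: C(1595, 8) = 1020772636343363633895; 1020772636343363633895 < 1023490369077469249536? YES
  n = 1596: C(1596, 8) = 1025915067760710553965; 1025915067760710553965 < 1023490369077469249536? NO
  n = 1597: C(1597, 8) = 1031080153060953275445; 1031080153060953275445 < 1023490369077469249536? NO
  n = 1598: C(1598, 8) = 1036267977730442348529; 1036267977730442348529 < 1023490369077469249536? NO
The largest n with C(n, 8) < 1023490369077469249536 is n = 1595 (where E[X] = 113419181815929292655/113721152119718805504 ≈ 0.997345). Hence R_6(8) > 1595, i.e. R_6(8) ≥ 1596.

Largest n = 1595; hence R_6(8) > 1595.


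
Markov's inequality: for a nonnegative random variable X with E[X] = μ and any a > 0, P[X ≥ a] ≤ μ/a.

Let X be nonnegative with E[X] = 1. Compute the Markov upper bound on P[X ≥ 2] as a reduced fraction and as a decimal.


μ = E[X] = 1, a = 2.
Markov: P[X ≥ 2] ≤ μ/a = (1)/2 = 1/2.
Numerically: ≈ 0.5000.
(Since a = 2 > μ = 1.0000, the bound 1/2 is < 1 and informative.)

P[X ≥ 2] ≤ 1/2 ≈ 0.5000.


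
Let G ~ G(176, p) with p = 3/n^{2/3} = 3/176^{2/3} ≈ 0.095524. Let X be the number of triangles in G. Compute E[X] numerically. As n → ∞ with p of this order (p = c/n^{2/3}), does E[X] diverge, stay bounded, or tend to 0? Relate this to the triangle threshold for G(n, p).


Number of potential triangles: C(176, 3) = 893200.
Each occurs with probability p³ ≈ (0.095524)³ ≈ 8.7164256e-04.
By linearity: E[X] = C(176, 3)·p³ ≈ 893200 · 8.7164256e-04 ≈ 778.55114.
Since α = 2/3 < 1, p = c/n^{2/3} ≫ 1/n is above the triangle threshold p ~ 1/n. Asymptotically E[X] ~ (c³/6)·n^{3(1−α)} = (3³/6)·n^{1} → ∞; triangles are abundant w.h.p.

E[X] ≈ 778.55114; in regime p = Θ(1/n^{2/3}) E[X] diverges (above the triangle threshold p ~ 1/n).


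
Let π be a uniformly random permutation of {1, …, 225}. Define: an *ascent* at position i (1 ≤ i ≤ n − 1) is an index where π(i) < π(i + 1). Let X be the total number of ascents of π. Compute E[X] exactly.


Write X = Σ X_I over i = 1, …, 224, with X_I the indicator of one ascent.
There are 224 indicators.
For each fixed i, the pair (π(i), π(i+1)) is a uniformly random ordered pair of distinct values from {1, …, 225}; by symmetry P[π(i) < π(i+1)] = 1/2.
By linearity: E[X] = 224 · (1/2) = (225 − 1) · (1/2) = 112 ≈ 112.000.

E[X] = 112 = 112.000.


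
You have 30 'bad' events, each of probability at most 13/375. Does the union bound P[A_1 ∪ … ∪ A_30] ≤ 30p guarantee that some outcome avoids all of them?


Union bound: P[∪_{i=1}^{30} A_i] ≤ Σ_i P[A_i] ≤ 30·p = 30·(13/375) = 26/25.
Numerically: 26/25 ≈ 1.040.
Is 26/25 < 1? NO.
Since the bound 26/25 is ≥ 1, the union bound is uninformative here; it does NOT by itself certify existence.

30·p = 26/25 ≈ 1.040; existence NOT certified by the union bound.


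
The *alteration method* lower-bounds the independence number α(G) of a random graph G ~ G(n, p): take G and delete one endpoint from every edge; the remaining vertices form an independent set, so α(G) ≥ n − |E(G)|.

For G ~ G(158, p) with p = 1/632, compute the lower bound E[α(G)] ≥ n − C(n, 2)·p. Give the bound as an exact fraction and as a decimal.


E[|E(G)|] = C(158, 2)·p = 12403 · (1/632) = 157/8.
E[α(G)] ≥ n − E[|E(G)|] = 158 − 157/8 = 1107/8.
Numerically: ≈ 138.375.
(This is only a lower bound; the true E[α(G)] may be larger.)

E[α(G)] ≥ 1107/8 ≈ 138.375.


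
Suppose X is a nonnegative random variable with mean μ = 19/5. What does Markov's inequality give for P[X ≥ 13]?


μ = E[X] = 19/5, a = 13.
Markov: P[X ≥ 13] ≤ μ/a = (19/5)/13 = 19/65.
Numerically: ≈ 0.2923.
(Since a = 13 > μ = 3.8000, the bound 19/65 is < 1 and informative.)

P[X ≥ 13] ≤ 19/65 ≈ 0.2923.


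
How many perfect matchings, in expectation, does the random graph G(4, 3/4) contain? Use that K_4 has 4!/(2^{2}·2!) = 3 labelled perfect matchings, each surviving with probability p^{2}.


K_4 has 4!/(2^{2}·2!) = 3 labelled perfect matchings.
For each such perfect matching H, let X_H = 1 if all 2 edges of H are present in G. Then P[X_H = 1] = p^{2} = (3/4)^{2} = 9/16.
Summing the indicators: E[X] = Σ_H E[X_H] = 3 · p^{2} = 3 · 9/16 = 27/16.
Numerically: E[X] ≈ 1.69.

E[X] = 3 · (3/4)^{2} = 27/16 ≈ 1.69.


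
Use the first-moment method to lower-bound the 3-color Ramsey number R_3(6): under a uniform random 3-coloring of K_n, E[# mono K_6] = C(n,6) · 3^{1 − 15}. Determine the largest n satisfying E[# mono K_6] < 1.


We need C(n, 6) · 3^{1 − 15} < 1, i.e. C(n, 6) < 3^{15 − 1} = 4782969.
Check values of n near the boundary:
  n = 35: C(35, 6) = 1623160; 1623160 < 4782969? YES
  n = 36: C(36, 6) = 1947792; 1947792 < 4782969? YES
  n = 37: C(37, 6) = 2324784; 2324784 < 4782969? YES
  n = 38: C(38, 6) = 2760681; 2760681 < 4782969? YES
  n = 39: C(39, 6) = 3262623; 3262623 < 4782969? YES
  n = 40: C(40, 6) = 3838380; 3838380 < 4782969? YES
  n = 41: C(41, 6) = 4496388; 4496388 < 4782969? YES
  n = 42: C(42, 6) = 5245786; 5245786 < 4782969? NO
The largest n with C(n, 6) < 4782969 is n = 41 (where E[X] = 1498796/1594323 ≈ 0.9401). Hence R_3(6) > 41, i.e. R_3(6) ≥ 42.

Largest n = 41; hence R_3(6) > 41.


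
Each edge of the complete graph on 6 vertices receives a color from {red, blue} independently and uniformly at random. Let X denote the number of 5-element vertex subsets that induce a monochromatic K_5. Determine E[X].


Let X = Σ_S X_S over the C(6, 5) = 6 subsets S of size 5, where X_S = 1 if the K_5 on S is monochromatic.
For a fixed S, the K_5 on S has C(5, 2) = 10 edges. P[all 10 edges red] = (1/2)^10, and likewise for blue, so P[monochromatic] = 2·(1/2)^10 = 2^{1 − 10} = 1/512.
Summing: E[X] = C(6, 5) · 2^{1 − 10} = 6 · 1/512 = 3/256.
Numerically: E[X] ≈ 0.011719.

E[X] = C(6,5)·2^(1−C(5,2)) = 3/256 ≈ 0.011719.


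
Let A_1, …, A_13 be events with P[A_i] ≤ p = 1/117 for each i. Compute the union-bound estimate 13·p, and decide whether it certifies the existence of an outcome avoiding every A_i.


Union bound: P[∪_{i=1}^{13} A_i] ≤ Σ_i P[A_i] ≤ 13·p = 13·(1/117) = 1/9.
Numerically: 1/9 ≈ 0.1111111.
Is 1/9 < 1? YES.
Since P[∪ A_i] ≤ 1/9 < 1, the complement has P[∩ A_i^c] ≥ 1 − 1/9 = 8/9 > 0, so some outcome avoids every A_i.

13·p = 1/9 ≈ 0.1111111; existence CERTIFIED by the union bound.


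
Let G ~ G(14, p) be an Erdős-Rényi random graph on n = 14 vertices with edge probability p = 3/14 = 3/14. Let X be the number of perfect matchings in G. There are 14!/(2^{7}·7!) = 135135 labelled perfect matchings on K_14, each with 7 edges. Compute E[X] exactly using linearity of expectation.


K_14 has 14!/(2^{7}·7!) = 135135 labelled perfect matchings.
For each such perfect matching H, let X_H = 1 if all 7 edges of H are present in G. Then P[X_H = 1] = p^{7} = (3/14)^{7} = 2187/105413504.
By linearity of expectation: E[X] = Σ_H E[X_H] = 135135 · p^{7} = 135135 · 2187/105413504 = 42220035/15059072.
Numerically: E[X] ≈ 2.80363.

E[X] = 135135 · (3/14)^{7} = 42220035/15059072 ≈ 2.80363.


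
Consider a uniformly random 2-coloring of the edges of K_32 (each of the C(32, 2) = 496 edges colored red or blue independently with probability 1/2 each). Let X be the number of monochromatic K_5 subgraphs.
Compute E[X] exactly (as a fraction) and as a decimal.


Let X = Σ_S X_S over the C(32, 5) = 201376 subsets S of size 5, where X_S = 1 if the K_5 on S is monochromatic.
For a fixed S, the K_5 on S has C(5, 2) = 10 edges. P[all 10 edges red] = (1/2)^10, and likewise for blue, so P[monochromatic] = 2·(1/2)^10 = 2^{1 − 10} = 1/512.
By linearity of expectation: E[X] = C(32, 5) · 2^{1 − 10} = 201376 · 1/512 = 6293/16.
Numerically: E[X] ≈ 393.31250.

E[X] = C(32,5)·2^(1−C(5,2)) = 6293/16 ≈ 393.31250.


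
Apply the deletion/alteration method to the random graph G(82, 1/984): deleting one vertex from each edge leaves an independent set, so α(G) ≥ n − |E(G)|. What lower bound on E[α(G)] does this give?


E[|E(G)|] = C(82, 2)·p = 3321 · (1/984) = 27/8.
E[α(G)] ≥ n − E[|E(G)|] = 82 − 27/8 = 629/8.
Numerically: ≈ 78.6250.
(This is only a lower bound; the true E[α(G)] may be larger.)

E[α(G)] ≥ 629/8 ≈ 78.6250.


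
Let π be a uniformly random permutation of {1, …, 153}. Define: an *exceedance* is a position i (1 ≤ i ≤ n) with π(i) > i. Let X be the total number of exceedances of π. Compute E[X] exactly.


Write X = Σ_{i=1}^{153} X_i, where X_i = 1_{π(i) > i}.
For each fixed i, π(i) is uniform over {1, …, 153} (marginal of a uniform permutation), so P[π(i) > i] = (n − i)/n. Summing: Σ_{i=1}^{153} (n − i)/n = (0 + 1 + … + 152)/153 = 153(153 − 1)/(2·153) = (153 − 1)/2.
Hence E[X] = Σ_{i=1}^{153} (153 − i)/153 = 76 ≈ 76.000000.

E[X] = 76 = 76.000000.


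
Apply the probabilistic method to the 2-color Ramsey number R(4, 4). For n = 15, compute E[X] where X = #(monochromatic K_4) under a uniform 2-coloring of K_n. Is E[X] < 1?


E[X] = C(15, 4) · 2^{1 − 6} = 1365 · 2^{−5} = 1365/32.
As a reduced fraction: E[X] = 1365/32 ≈ 42.65625.
Is E[X] < 1? NO.
Since E[X] ≥ 1, the first-moment bound is inconclusive at n = 15; it does NOT by itself certify R(4, 4) > 15.

E[X] = 1365/32 ≈ 42.65625; E[X] ≥ 1; first-moment method inconclusive here.


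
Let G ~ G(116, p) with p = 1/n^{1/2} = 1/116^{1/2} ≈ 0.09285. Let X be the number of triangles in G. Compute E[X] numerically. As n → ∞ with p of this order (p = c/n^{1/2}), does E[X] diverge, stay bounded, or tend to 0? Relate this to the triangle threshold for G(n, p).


Number of potential triangles: C(116, 3) = 253460.
Each occurs with probability p³ ≈ (0.09285)³ ≈ 8.004109e-04.
By linearity: E[X] = C(116, 3)·p³ ≈ 253460 · 8.004109e-04 ≈ 202.8722.
Since α = 1/2 < 1, p = c/n^{1/2} ≫ 1/n is above the triangle threshold p ~ 1/n. Asymptotically E[X] ~ (c³/6)·n^{3(1−α)} = (1³/6)·n^{1.5} → ∞; triangles are abundant w.h.p.

E[X] ≈ 202.8722; in regime p = Θ(1/n^{1/2}) E[X] diverges (above the triangle threshold p ~ 1/n).


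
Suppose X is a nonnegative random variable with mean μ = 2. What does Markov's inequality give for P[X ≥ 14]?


μ = E[X] = 2, a = 14.
Markov: P[X ≥ 14] ≤ μ/a = (2)/14 = 1/7.
Numerically: ≈ 0.142857.
(Since a = 14 > μ = 2.000000, the bound 1/7 is < 1 and informative.)

P[X ≥ 14] ≤ 1/7 ≈ 0.142857.


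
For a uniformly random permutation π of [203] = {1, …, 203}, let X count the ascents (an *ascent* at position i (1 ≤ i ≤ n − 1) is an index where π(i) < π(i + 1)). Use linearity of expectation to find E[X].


Write X = Σ X_I over i = 1, …, 202, with X_I the indicator of one ascent.
There are 202 indicators.
For each fixed i, the pair (π(i), π(i+1)) is a uniformly random ordered pair of distinct values from {1, …, 203}; by symmetry P[π(i) < π(i+1)] = 1/2.
By linearity: E[X] = 202 · (1/2) = (203 − 1) · (1/2) = 101 ≈ 101.0000.

E[X] = 101 = 101.0000.


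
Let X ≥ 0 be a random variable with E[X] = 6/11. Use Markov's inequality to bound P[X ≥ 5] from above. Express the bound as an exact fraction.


μ = E[X] = 6/11, a = 5.
Markov: P[X ≥ 5] ≤ μ/a = (6/11)/5 = 6/55.
Numerically: ≈ 0.10909.
(Since a = 5 > μ = 0.54545, the bound 6/55 is < 1 and informative.)

P[X ≥ 5] ≤ 6/55 ≈ 0.10909.


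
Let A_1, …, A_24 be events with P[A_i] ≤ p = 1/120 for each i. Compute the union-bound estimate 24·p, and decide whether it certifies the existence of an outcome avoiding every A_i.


Union bound: P[∪_{i=1}^{24} A_i] ≤ Σ_i P[A_i] ≤ 24·p = 24·(1/120) = 1/5.
Numerically: 1/5 ≈ 0.200000.
Is 1/5 < 1? YES.
Since P[∪ A_i] ≤ 1/5 < 1, the complement has P[∩ A_i^c] ≥ 1 − 1/5 = 4/5 > 0, so some outcome avoids every A_i.

24·p = 1/5 ≈ 0.200000; existence CERTIFIED by the union bound.


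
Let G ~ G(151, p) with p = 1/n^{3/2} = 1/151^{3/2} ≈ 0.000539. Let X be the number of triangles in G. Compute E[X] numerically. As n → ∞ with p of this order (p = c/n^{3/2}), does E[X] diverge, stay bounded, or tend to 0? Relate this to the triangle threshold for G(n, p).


Number of potential triangles: C(151, 3) = 562475.
Each occurs with probability p³ ≈ (0.000539)³ ≈ 1.56532e-10.
By linearity: E[X] = C(151, 3)·p³ ≈ 562475 · 1.56532e-10 ≈ 0.000.
Since α = 3/2 > 1, p = c/n^{3/2} = o(1/n) is below the triangle threshold p ~ 1/n. Asymptotically E[X] ~ (c³/6)·n^{3(1−α)} = (1³/6)·n^{-1.5} → 0, so by Markov's inequality G has no triangles w.h.p.

E[X] ≈ 0.000; in regime p = Θ(1/n^{3/2}) E[X] tends to 0 (below the triangle threshold p ~ 1/n).


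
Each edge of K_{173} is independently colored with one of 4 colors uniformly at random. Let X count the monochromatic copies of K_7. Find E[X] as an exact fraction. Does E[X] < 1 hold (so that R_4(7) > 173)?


E[X] = C(173, 7) · 4^{1 − 21} = 813769676772 · 4^{−20} = 813769676772/1099511627776.
As a reduced fraction: E[X] = 203442419193/274877906944 ≈ 0.74012.
Is E[X] < 1? YES.
Since E[X] < 1, there exists a 4-coloring of K_{173} with no monochromatic K_7; hence R_4(7) > 173.

E[X] = 203442419193/274877906944 ≈ 0.74012; E[X] < 1, so R_4(7) > 173.


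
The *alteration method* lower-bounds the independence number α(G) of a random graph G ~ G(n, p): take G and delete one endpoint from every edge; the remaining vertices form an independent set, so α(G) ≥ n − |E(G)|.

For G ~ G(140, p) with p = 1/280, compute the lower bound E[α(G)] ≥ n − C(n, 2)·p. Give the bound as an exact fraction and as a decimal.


E[|E(G)|] = C(140, 2)·p = 9730 · (1/280) = 139/4.
E[α(G)] ≥ n − E[|E(G)|] = 140 − 139/4 = 421/4.
Numerically: ≈ 105.250.
(This is only a lower bound; the true E[α(G)] may be larger.)

E[α(G)] ≥ 421/4 ≈ 105.250.


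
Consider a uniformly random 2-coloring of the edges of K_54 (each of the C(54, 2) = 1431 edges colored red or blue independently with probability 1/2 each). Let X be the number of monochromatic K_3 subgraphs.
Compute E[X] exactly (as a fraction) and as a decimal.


Let X = Σ_S X_S over the C(54, 3) = 24804 subsets S of size 3, where X_S = 1 if the K_3 on S is monochromatic.
For a fixed S, the K_3 on S has C(3, 2) = 3 edges. P[all 3 edges red] = (1/2)^3, and likewise for blue, so P[monochromatic] = 2·(1/2)^3 = 2^{1 − 3} = 1/4.
By linearity of expectation: E[X] = C(54, 3) · 2^{1 − 3} = 24804 · 1/4 = 6201.
Numerically: E[X] ≈ 6201.0000.

E[X] = C(54,3)·2^(1−C(3,2)) = 6201 ≈ 6201.0000.


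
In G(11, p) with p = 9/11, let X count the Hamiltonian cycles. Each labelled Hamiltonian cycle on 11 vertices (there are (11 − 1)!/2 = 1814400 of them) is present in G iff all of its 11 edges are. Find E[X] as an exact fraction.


K_11 has (11 − 1)!/2 = 1814400 labelled Hamiltonian cycles.
For each such Hamiltonian cycle H, let X_H = 1 if all 11 edges of H are present in G. Then P[X_H = 1] = p^{11} = (9/11)^{11} = 31381059609/285311670611.
By linearity of expectation: E[X] = Σ_H E[X_H] = 1814400 · p^{11} = 1814400 · 31381059609/285311670611 = 56937794554569600/285311670611.
Numerically: E[X] ≈ 2e+05.

E[X] = 1814400 · (9/11)^{11} = 56937794554569600/285311670611 ≈ 2e+05.


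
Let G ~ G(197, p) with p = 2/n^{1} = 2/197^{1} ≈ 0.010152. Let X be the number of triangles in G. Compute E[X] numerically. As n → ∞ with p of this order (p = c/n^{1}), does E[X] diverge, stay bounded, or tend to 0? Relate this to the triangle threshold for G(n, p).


Number of potential triangles: C(197, 3) = 1254890.
Each occurs with probability p³ ≈ (0.010152)³ ≈ 1.0463845e-06.
By linearity: E[X] = C(197, 3)·p³ ≈ 1254890 · 1.0463845e-06 ≈ 1.31310.
Here α = 1, so p = 2/n is exactly at the triangle threshold p ~ 1/n. Asymptotically E[X] → c³/6 = 2³/6 = 4/3 ≈ 1.33333, a bounded constant. In this regime the triangle count is asymptotically Poisson(c³/6).

E[X] ≈ 1.31310; in regime p = Θ(1/n^{1}) E[X] stays bounded (at the triangle threshold p ~ 1/n).


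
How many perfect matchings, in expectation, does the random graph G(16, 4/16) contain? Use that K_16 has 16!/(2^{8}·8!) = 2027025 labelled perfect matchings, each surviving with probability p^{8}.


K_16 has 16!/(2^{8}·8!) = 2027025 labelled perfect matchings.
For each such perfect matching H, let X_H = 1 if all 8 edges of H are present in G. Then P[X_H = 1] = p^{8} = (1/4)^{8} = 1/65536.
Summing the indicators: E[X] = Σ_H E[X_H] = 2027025 · p^{8} = 2027025 · 1/65536 = 2027025/65536.
Numerically: E[X] ≈ 30.93.

E[X] = 2027025 · (1/4)^{8} = 2027025/65536 ≈ 30.93.


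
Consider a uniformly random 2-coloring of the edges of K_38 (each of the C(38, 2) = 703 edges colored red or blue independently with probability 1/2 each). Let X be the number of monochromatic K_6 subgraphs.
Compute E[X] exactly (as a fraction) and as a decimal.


Let X = Σ_S X_S over the C(38, 6) = 2760681 subsets S of size 6, where X_S = 1 if the K_6 on S is monochromatic.
For a fixed S, the K_6 on S has C(6, 2) = 15 edges. P[all 15 edges red] = (1/2)^15, and likewise for blue, so P[monochromatic] = 2·(1/2)^15 = 2^{1 − 15} = 1/16384.
By linearity: E[X] = C(38, 6) · 2^{1 − 15} = 2760681 · 1/16384 = 2760681/16384.
Numerically: E[X] ≈ 168.499.

E[X] = C(38,6)·2^(1−C(6,2)) = 2760681/16384 ≈ 168.499.


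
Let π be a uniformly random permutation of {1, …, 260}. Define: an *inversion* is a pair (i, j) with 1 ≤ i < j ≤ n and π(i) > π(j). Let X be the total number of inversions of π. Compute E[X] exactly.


Write X = Σ X_I over the C(260, 2) = 33670 pairs i < j, with X_I the indicator of one inversion.
There are 33670 indicators.
For each fixed pair i < j, the values π(i) and π(j) are two distinct elements of {1, …, 260} in uniformly random order; by symmetry P[π(i) > π(j)] = 1/2.
By linearity: E[X] = 33670 · (1/2) = C(260, 2) · (1/2) = 33670/2 = 16835 ≈ 16835.00000.

E[X] = 16835 = 16835.00000.


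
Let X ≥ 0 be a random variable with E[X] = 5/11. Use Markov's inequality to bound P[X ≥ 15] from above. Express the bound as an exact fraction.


μ = E[X] = 5/11, a = 15.
Markov: P[X ≥ 15] ≤ μ/a = (5/11)/15 = 1/33.
Numerically: ≈ 0.03030.
(Since a = 15 > μ = 0.45455, the bound 1/33 is < 1 and informative.)

P[X ≥ 15] ≤ 1/33 ≈ 0.03030.


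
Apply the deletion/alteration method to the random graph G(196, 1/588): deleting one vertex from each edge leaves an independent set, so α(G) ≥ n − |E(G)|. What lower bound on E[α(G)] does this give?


E[|E(G)|] = C(196, 2)·p = 19110 · (1/588) = 65/2.
E[α(G)] ≥ n − E[|E(G)|] = 196 − 65/2 = 327/2.
Numerically: ≈ 163.500000.
(This is only a lower bound; the true E[α(G)] may be larger.)

E[α(G)] ≥ 327/2 ≈ 163.500000.


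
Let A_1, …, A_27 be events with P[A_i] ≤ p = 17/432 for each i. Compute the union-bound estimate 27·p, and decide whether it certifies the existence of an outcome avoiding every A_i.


Union bound: P[∪_{i=1}^{27} A_i] ≤ Σ_i P[A_i] ≤ 27·p = 27·(17/432) = 17/16.
Numerically: 17/16 ≈ 1.062.
Is 17/16 < 1? NO.
Since the bound 17/16 is ≥ 1, the union bound is uninformative here; it does NOT by itself certify existence.

27·p = 17/16 ≈ 1.062; existence NOT certified by the union bound.


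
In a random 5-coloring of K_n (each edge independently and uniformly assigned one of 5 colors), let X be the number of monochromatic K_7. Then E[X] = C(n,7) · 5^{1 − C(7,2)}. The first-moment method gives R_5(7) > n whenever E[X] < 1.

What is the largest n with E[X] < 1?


We need C(n, 7) · 5^{1 − 21} < 1, i.e. C(n, 7) < 5^{21 − 1} = 95367431640625.
Check values of n near the boundary:
  n = 334: C(334, 7) = 86359460961576; 86359460961576 < 95367431640625? YES
  n = 335: C(335, 7) = 88202498238195; 88202498238195 < 95367431640625? YES
  n = 336: C(336, 7) = 90079147136880; 90079147136880 < 95367431640625? YES
  n = 337: C(337, 7) = 91989916924632; 91989916924632 < 95367431640625? YES
  n = 338: C(338, 7) = 93935323022736; 93935323022736 < 95367431640625? YES
  n = 339: C(339, 7) = 95915887062372; 95915887062372 < 95367431640625? NO
The largest n with C(n, 7) < 95367431640625 is n = 338 (where E[X] = 93935323022736/95367431640625 ≈ 0.9850). Hence R_5(7) > 338, i.e. R_5(7) ≥ 339.

Largest n = 338; hence R_5(7) > 338.


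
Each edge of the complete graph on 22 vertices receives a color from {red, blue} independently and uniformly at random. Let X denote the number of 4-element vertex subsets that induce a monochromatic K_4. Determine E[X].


Let X = Σ_S X_S over the C(22, 4) = 7315 subsets S of size 4, where X_S = 1 if the K_4 on S is monochromatic.
For a fixed S, the K_4 on S has C(4, 2) = 6 edges. P[all 6 edges red] = (1/2)^6, and likewise for blue, so P[monochromatic] = 2·(1/2)^6 = 2^{1 − 6} = 1/32.
By linearity of expectation: E[X] = C(22, 4) · 2^{1 − 6} = 7315 · 1/32 = 7315/32.
Numerically: E[X] ≈ 228.594.

E[X] = C(22,4)·2^(1−C(4,2)) = 7315/32 ≈ 228.594.


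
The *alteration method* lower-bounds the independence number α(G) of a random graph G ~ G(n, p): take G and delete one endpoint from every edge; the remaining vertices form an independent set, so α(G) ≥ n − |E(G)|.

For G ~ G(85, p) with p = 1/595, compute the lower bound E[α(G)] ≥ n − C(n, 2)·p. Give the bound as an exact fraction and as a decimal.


E[|E(G)|] = C(85, 2)·p = 3570 · (1/595) = 6.
E[α(G)] ≥ n − E[|E(G)|] = 85 − 6 = 79.
Numerically: ≈ 79.000000.
(This is only a lower bound; the true E[α(G)] may be larger.)

E[α(G)] ≥ 79 ≈ 79.000000.


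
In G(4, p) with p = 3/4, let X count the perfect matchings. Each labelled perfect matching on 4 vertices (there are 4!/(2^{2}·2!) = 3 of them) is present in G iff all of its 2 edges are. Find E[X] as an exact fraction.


K_4 has 4!/(2^{2}·2!) = 3 labelled perfect matchings.
For each such perfect matching H, let X_H = 1 if all 2 edges of H are present in G. Then P[X_H = 1] = p^{2} = (3/4)^{2} = 9/16.
By linearity: E[X] = Σ_H E[X_H] = 3 · p^{2} = 3 · 9/16 = 27/16.
Numerically: E[X] ≈ 1.69.

E[X] = 3 · (3/4)^{2} = 27/16 ≈ 1.69.


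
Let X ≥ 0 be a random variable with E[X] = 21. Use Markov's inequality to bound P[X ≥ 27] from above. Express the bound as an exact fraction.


μ = E[X] = 21, a = 27.
Markov: P[X ≥ 27] ≤ μ/a = (21)/27 = 7/9.
Numerically: ≈ 0.7778.
(Since a = 27 > μ = 21.0000, the bound 7/9 is < 1 and informative.)

P[X ≥ 27] ≤ 7/9 ≈ 0.7778.


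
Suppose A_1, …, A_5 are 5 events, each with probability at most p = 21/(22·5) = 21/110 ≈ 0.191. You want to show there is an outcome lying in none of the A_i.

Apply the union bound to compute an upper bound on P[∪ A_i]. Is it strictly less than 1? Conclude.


Union bound: P[∪_{i=1}^{5} A_i] ≤ Σ_i P[A_i] ≤ 5·p = 5·(21/110) = 21/22.
Numerically: 21/22 ≈ 0.955.
Is 21/22 < 1? YES.
Since P[∪ A_i] ≤ 21/22 < 1, the complement has P[∩ A_i^c] ≥ 1 − 21/22 = 1/22 > 0, so some outcome avoids every A_i.

5·p = 21/22 ≈ 0.955; existence CERTIFIED by the union bound.


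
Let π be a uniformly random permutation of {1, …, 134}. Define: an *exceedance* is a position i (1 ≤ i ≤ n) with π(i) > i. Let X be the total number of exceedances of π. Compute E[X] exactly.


Write X = Σ_{i=1}^{134} X_i, where X_i = 1_{π(i) > i}.
For each fixed i, π(i) is uniform over {1, …, 134} (marginal of a uniform permutation), so P[π(i) > i] = (n − i)/n. Summing: Σ_{i=1}^{134} (n − i)/n = (0 + 1 + … + 133)/134 = 134(134 − 1)/(2·134) = (134 − 1)/2.
Hence E[X] = Σ_{i=1}^{134} (134 − i)/134 = 133/2 ≈ 66.500.

E[X] = 133/2 = 66.500.


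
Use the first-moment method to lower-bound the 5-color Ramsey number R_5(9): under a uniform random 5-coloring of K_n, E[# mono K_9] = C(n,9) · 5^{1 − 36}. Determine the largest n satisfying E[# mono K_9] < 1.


We need C(n, 9) · 5^{1 − 36} < 1, i.e. C(n, 9) < 5^{36 − 1} = 2910383045673370361328125.
Check values of n near the boundary:
  n = 2169: C(2169, 9) = 2879753360044504243499683; 2879753360044504243499683 < 2910383045673370361328125? YES
  n = 2170: C(2170, 9) = 2891746779868845075610510; 2891746779868845075610510 < 2910383045673370361328125? YES
  n = 2171: C(2171, 9) = 2903784578674959601827205; 2903784578674959601827205 < 2910383045673370361328125? YES
  n = 2172: C(2172, 9) = 2915866900084148060642020; 2915866900084148060642020 < 2910383045673370361328125? NO
The largest n with C(n, 9) < 2910383045673370361328125 is n = 2171 (where E[X] = 580756915734991920365441/582076609134674072265625 ≈ 0.9977328). Hence R_5(9) > 2171, i.e. R_5(9) ≥ 2172.

Largest n = 2171; hence R_5(9) > 2171.


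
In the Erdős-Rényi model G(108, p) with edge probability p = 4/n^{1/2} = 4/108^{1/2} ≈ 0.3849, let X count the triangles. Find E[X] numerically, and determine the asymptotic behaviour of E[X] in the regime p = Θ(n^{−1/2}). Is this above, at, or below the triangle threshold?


Number of potential triangles: C(108, 3) = 204156.
Each occurs with probability p³ ≈ (0.3849)³ ≈ 5.702225e-02.
By linearity: E[X] = C(108, 3)·p³ ≈ 204156 · 5.702225e-02 ≈ 11641.4342.
Since α = 1/2 < 1, p = c/n^{1/2} ≫ 1/n is above the triangle threshold p ~ 1/n. Asymptotically E[X] ~ (c³/6)·n^{3(1−α)} = (4³/6)·n^{1.5} → ∞; triangles are abundant w.h.p.

E[X] ≈ 11641.4342; in regime p = Θ(1/n^{1/2}) E[X] diverges (above the triangle threshold p ~ 1/n).
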